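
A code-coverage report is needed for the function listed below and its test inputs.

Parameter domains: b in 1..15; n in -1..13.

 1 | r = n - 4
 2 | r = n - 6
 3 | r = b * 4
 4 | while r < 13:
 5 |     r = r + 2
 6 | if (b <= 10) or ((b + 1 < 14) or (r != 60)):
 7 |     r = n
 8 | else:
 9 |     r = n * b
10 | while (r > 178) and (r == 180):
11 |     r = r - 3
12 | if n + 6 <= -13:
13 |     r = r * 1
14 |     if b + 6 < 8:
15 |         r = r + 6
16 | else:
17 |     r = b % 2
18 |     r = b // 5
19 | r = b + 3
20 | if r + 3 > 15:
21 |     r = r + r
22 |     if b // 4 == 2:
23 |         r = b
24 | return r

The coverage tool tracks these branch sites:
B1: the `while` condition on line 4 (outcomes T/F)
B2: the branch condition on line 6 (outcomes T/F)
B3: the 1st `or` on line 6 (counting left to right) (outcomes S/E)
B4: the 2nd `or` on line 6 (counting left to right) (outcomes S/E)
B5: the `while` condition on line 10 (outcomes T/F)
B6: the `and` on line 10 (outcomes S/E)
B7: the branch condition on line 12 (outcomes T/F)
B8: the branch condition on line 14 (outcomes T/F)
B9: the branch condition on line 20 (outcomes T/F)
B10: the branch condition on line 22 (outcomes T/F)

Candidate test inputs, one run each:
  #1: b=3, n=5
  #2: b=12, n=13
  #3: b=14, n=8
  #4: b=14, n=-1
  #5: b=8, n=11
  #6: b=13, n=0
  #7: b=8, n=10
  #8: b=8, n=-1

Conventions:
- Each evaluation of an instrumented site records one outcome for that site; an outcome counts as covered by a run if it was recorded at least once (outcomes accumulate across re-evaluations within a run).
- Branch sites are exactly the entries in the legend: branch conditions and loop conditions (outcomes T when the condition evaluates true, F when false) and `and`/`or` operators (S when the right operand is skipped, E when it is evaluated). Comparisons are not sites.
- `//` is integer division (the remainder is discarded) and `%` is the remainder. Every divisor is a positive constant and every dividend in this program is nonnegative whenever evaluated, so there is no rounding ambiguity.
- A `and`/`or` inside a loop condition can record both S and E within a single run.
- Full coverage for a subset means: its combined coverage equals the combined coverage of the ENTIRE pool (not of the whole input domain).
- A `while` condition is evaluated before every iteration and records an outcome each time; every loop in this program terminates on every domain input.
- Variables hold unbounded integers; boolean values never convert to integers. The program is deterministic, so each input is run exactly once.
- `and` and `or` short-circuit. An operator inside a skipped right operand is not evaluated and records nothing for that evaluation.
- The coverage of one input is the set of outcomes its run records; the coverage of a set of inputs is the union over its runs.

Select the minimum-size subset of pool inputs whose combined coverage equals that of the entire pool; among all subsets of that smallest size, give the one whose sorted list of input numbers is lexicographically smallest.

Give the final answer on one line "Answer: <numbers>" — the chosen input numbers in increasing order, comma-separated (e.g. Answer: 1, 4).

run #1 (b=3, n=5) records B1=T, B1=F, B2=T, B3=S, B5=F, B6=S, B7=F, B9=F
run #2 (b=12, n=13) records B1=F, B2=T, B3=E, B4=S, B5=F, B6=S, B7=F, B9=T, B10=F
run #3 (b=14, n=8) records B1=F, B2=T, B3=E, B4=E, B5=F, B6=S, B7=F, B9=T, B10=F
run #4 (b=14, n=-1) records B1=F, B2=T, B3=E, B4=E, B5=F, B6=S, B7=F, B9=T, B10=F
run #5 (b=8, n=11) records B1=F, B2=T, B3=S, B5=F, B6=S, B7=F, B9=F
run #6 (b=13, n=0) records B1=F, B2=T, B3=E, B4=E, B5=F, B6=S, B7=F, B9=T, B10=F
run #7 (b=8, n=10) records B1=F, B2=T, B3=S, B5=F, B6=S, B7=F, B9=F
run #8 (b=8, n=-1) records B1=F, B2=T, B3=S, B5=F, B6=S, B7=F, B9=F
together the pool reaches 13 outcomes: B1=T, B1=F, B2=T, B3=S, B3=E, B4=S, B4=E, B5=F, B6=S, B7=F, B9=T, B9=F, B10=F
size 1 is not enough: best union over all size-1 subsets is 9/13
size 2 is not enough: best union over all size-2 subsets is 12/13
the canonical winner is {1, 2, 3}: size 3, full 13-outcome coverage, earliest index list among size-3 covers

Answer: 1, 2, 3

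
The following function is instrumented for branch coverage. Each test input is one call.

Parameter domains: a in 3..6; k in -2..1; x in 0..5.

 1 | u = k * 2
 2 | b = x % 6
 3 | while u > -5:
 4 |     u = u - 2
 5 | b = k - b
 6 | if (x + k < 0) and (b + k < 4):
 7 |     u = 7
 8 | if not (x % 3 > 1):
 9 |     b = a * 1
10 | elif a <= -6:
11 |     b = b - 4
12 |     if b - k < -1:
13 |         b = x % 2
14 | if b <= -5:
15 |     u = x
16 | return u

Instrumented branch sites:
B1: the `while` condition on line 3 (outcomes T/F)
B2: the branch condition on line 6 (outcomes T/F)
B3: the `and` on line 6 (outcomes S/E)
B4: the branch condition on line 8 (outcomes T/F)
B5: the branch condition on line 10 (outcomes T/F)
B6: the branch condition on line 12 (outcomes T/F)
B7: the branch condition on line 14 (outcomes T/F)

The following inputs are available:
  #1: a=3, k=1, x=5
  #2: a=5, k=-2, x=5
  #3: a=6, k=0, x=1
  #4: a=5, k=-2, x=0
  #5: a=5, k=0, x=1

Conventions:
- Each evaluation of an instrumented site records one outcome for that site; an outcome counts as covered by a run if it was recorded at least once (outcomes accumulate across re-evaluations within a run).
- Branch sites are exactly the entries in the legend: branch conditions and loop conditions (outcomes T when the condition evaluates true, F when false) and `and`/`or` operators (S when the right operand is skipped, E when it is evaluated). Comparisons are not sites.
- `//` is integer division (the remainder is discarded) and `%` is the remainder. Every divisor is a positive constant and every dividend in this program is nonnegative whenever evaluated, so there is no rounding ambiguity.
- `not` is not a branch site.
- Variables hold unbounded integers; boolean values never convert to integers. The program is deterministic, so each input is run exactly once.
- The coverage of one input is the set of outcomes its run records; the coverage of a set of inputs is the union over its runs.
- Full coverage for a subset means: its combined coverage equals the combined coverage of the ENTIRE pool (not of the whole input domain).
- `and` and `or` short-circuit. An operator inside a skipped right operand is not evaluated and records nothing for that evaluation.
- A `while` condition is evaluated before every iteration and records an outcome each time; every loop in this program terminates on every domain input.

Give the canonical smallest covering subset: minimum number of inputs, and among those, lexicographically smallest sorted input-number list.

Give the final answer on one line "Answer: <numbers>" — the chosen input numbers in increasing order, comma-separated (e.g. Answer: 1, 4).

input #1 (a=3, k=1, x=5): events B1->T, B1->T, B1->T, B1->T, B1->F, B3->S, B2->F, B4->F, B5->F, B7->F; covers B1=T, B1=F, B2=F, B3=S, B4=F, B5=F, B7=F
input #2 (a=5, k=-2, x=5): events B1->T, B1->F, B3->S, B2->F, B4->F, B5->F, B7->T; covers B1=T, B1=F, B2=F, B3=S, B4=F, B5=F, B7=T
input #3 (a=6, k=0, x=1): events B1->T, B1->T, B1->T, B1->F, B3->S, B2->F, B4->T, B7->F; covers B1=T, B1=F, B2=F, B3=S, B4=T, B7=F
input #4 (a=5, k=-2, x=0): events B1->T, B1->F, B3->E, B2->T, B4->T, B7->F; covers B1=T, B1=F, B2=T, B3=E, B4=T, B7=F
input #5 (a=5, k=0, x=1): events B1->T, B1->T, B1->T, B1->F, B3->S, B2->F, B4->T, B7->F; covers B1=T, B1=F, B2=F, B3=S, B4=T, B7=F
union over all inputs: B1=T, B1=F, B2=T, B2=F, B3=S, B3=E, B4=T, B4=F, B5=F, B7=T, B7=F (11 outcomes)
checked all size-1 subsets: none covers 11 outcomes (max 7/11)
inputs {2, 4} (size 2) cover everything; no size-2 subset with a lexicographically smaller index list covers all 11

Answer: 2, 4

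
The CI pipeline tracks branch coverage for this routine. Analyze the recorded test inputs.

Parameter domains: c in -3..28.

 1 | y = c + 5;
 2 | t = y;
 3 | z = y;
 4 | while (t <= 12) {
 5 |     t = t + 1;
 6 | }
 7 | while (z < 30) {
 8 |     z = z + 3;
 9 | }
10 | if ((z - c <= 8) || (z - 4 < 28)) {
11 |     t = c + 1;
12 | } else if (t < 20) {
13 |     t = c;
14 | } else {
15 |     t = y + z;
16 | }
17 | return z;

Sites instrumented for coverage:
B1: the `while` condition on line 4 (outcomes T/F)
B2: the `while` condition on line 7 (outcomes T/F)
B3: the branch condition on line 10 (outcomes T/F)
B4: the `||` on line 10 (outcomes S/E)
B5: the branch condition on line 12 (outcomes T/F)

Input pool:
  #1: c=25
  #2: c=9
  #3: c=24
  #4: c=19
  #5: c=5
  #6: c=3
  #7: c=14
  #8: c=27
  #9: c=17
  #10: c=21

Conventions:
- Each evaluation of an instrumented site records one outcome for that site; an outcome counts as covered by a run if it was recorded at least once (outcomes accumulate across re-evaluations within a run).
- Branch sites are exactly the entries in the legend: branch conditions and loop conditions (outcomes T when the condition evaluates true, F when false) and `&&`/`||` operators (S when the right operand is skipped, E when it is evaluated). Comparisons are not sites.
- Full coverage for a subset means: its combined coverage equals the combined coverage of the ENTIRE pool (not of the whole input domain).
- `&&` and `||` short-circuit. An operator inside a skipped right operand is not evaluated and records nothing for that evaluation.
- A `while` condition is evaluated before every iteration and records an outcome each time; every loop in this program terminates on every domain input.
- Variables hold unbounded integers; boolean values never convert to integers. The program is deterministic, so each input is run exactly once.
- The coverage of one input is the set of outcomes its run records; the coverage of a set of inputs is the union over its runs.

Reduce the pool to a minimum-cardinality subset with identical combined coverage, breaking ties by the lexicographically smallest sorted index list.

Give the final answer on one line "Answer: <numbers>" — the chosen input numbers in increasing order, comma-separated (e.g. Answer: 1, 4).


input #1, c=25: events B1->F, B2->F, B4->S, B3->T; outcomes B1=F, B2=F, B3=T, B4=S
input #2, c=9: events B1->F, B2->T, B2->T, B2->T, B2->T, B2->T, B2->T, B2->F, B4->E, B3->F, B5->T; outcomes B1=F, B2=T, B2=F, B3=F, B4=E, B5=T
input #3, c=24: events B1->F, B2->T, B2->F, B4->S, B3->T; outcomes B1=F, B2=T, B2=F, B3=T, B4=S
input #4, c=19: events B1->F, B2->T, B2->T, B2->F, B4->E, B3->T; outcomes B1=F, B2=T, B2=F, B3=T, B4=E
input #5, c=5: events B1->T, B1->T, B1->T, B1->F, B2->T, B2->T, B2->T, B2->T, B2->T, B2->T, B2->T, B2->F, B4->E, B3->T; outcomes B1=T, B1=F, B2=T, B2=F, B3=T, B4=E
input #6, c=3: events B1->T, B1->T, B1->T, B1->T, B1->T, B1->F, B2->T, B2->T, B2->T, B2->T, B2->T, B2->T, B2->T, B2->T, ...; outcomes B1=T, B1=F, B2=T, B2=F, B3=F, B4=E, B5=T
input #7, c=14: events B1->F, B2->T, B2->T, B2->T, B2->T, B2->F, B4->E, B3->T; outcomes B1=F, B2=T, B2=F, B3=T, B4=E
input #8, c=27: events B1->F, B2->F, B4->S, B3->T; outcomes B1=F, B2=F, B3=T, B4=S
input #9, c=17: events B1->F, B2->T, B2->T, B2->T, B2->F, B4->E, B3->T; outcomes B1=F, B2=T, B2=F, B3=T, B4=E
input #10, c=21: events B1->F, B2->T, B2->T, B2->F, B4->E, B3->F, B5->F; outcomes B1=F, B2=T, B2=F, B3=F, B4=E, B5=F
pool-wide coverage (10 outcomes): B1=T, B1=F, B2=T, B2=F, B3=T, B3=F, B4=S, B4=E, B5=T, B5=F
checked all size-1 subsets: none covers 10 outcomes (max 7/10)
checked all size-2 subsets: none covers 10 outcomes (max 9/10)
inputs {1, 6, 10} (size 3) cover everything; no size-3 subset with a lexicographically smaller index list covers all 10
Answer: 1, 6, 10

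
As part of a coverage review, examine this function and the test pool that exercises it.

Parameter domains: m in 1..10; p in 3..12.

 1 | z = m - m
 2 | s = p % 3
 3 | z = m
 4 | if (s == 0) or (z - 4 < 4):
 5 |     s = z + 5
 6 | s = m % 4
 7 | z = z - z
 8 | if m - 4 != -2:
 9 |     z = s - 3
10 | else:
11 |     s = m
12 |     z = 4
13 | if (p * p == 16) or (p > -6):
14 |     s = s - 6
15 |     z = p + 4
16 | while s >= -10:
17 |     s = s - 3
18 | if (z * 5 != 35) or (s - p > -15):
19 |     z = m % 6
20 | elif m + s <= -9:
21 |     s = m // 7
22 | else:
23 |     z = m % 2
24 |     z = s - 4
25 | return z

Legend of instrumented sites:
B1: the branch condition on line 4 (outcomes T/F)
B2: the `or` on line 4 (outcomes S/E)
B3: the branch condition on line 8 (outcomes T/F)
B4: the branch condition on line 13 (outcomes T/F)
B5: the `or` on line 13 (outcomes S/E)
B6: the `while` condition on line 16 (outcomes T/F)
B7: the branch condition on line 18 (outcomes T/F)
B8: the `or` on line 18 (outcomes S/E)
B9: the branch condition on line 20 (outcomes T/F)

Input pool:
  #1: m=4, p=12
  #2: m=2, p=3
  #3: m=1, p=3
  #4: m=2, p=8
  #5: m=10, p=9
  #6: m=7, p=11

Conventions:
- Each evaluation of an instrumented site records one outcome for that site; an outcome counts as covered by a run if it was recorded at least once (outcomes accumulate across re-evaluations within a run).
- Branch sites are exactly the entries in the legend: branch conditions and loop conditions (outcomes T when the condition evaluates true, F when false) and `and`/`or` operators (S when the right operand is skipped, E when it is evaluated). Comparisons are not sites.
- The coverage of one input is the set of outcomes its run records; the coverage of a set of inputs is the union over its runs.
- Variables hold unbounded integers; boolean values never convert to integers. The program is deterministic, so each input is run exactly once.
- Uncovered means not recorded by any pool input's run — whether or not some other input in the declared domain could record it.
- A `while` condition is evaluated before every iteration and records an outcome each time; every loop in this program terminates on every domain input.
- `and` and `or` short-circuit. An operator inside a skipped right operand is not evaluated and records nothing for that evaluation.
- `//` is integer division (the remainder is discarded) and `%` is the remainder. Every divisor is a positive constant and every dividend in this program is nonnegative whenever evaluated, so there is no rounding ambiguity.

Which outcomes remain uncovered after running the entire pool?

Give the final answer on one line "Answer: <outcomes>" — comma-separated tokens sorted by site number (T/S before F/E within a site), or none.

test 1 (m=4, p=12) fires B2->S, B1->T, B3->T, B5->E, B4->T, B6->T, B6->T, B6->F, B8->S, B7->T; hits B1=T, B2=S, B3=T, B4=T, B5=E, B6=T, B6=F, B7=T, B8=S
test 2 (m=2, p=3) fires B2->S, B1->T, B3->F, B5->E, B4->T, B6->T, B6->T, B6->T, B6->F, B8->E, B7->F, B9->T; hits B1=T, B2=S, B3=F, B4=T, B5=E, B6=T, B6=F, B7=F, B8=E, B9=T
test 3 (m=1, p=3) fires B2->S, B1->T, B3->T, B5->E, B4->T, B6->T, B6->T, B6->F, B8->E, B7->T; hits B1=T, B2=S, B3=T, B4=T, B5=E, B6=T, B6=F, B7=T, B8=E
test 4 (m=2, p=8) fires B2->E, B1->T, B3->F, B5->E, B4->T, B6->T, B6->T, B6->T, B6->F, B8->S, B7->T; hits B1=T, B2=E, B3=F, B4=T, B5=E, B6=T, B6=F, B7=T, B8=S
test 5 (m=10, p=9) fires B2->S, B1->T, B3->T, B5->E, B4->T, B6->T, B6->T, B6->T, B6->F, B8->S, B7->T; hits B1=T, B2=S, B3=T, B4=T, B5=E, B6=T, B6=F, B7=T, B8=S
test 6 (m=7, p=11) fires B2->E, B1->T, B3->T, B5->E, B4->T, B6->T, B6->T, B6->T, B6->F, B8->S, B7->T; hits B1=T, B2=E, B3=T, B4=T, B5=E, B6=T, B6=F, B7=T, B8=S
union over the pool: B1=T, B2=S, B2=E, B3=T, B3=F, B4=T, B5=E, B6=T, B6=F, B7=T, B7=F, B8=S, B8=E, B9=T
uncovered (4 of 18): B1=F, B4=F, B5=S, B9=F

Answer: B1=F, B4=F, B5=S, B9=F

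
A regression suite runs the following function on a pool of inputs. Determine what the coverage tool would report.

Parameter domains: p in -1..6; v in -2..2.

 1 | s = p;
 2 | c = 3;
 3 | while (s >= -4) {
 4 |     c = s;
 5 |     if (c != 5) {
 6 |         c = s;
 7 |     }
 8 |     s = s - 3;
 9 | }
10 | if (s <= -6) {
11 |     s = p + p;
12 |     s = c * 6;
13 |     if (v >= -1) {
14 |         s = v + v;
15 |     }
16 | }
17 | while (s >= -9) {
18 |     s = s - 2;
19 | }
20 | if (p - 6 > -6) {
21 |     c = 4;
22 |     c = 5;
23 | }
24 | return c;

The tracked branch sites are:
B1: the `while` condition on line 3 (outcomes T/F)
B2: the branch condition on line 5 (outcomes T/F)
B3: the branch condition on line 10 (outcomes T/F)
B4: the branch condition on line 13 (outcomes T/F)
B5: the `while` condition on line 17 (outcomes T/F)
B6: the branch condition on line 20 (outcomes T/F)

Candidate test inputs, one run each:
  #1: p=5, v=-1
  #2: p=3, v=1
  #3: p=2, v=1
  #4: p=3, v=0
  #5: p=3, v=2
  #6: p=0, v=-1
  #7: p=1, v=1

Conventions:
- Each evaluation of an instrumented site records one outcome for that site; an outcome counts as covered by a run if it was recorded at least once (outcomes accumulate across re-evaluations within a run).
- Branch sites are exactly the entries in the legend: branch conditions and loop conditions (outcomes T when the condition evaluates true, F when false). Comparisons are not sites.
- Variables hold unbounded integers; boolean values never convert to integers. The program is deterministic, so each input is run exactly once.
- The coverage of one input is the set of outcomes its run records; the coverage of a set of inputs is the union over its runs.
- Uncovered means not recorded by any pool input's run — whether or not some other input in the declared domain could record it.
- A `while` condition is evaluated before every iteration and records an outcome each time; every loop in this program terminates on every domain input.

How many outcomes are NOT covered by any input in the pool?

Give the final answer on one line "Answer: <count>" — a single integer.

#1 (p=5, v=-1) -> B1->T, B2->F, B1->T, B2->T, B1->T, B2->T, B1->T, B2->T, B1->F, B3->T, B4->T, B5->T, B5->T, B5->T, ...; covered: B1=T, B1=F, B2=T, B2=F, B3=T, B4=T, B5=T, B5=F, B6=T
#2 (p=3, v=1) -> B1->T, B2->T, B1->T, B2->T, B1->T, B2->T, B1->F, B3->T, B4->T, B5->T, B5->T, B5->T, B5->T, B5->T, ...; covered: B1=T, B1=F, B2=T, B3=T, B4=T, B5=T, B5=F, B6=T
#3 (p=2, v=1) -> B1->T, B2->T, B1->T, B2->T, B1->T, B2->T, B1->F, B3->T, B4->T, B5->T, B5->T, B5->T, B5->T, B5->T, ...; covered: B1=T, B1=F, B2=T, B3=T, B4=T, B5=T, B5=F, B6=T
#4 (p=3, v=0) -> B1->T, B2->T, B1->T, B2->T, B1->T, B2->T, B1->F, B3->T, B4->T, B5->T, B5->T, B5->T, B5->T, B5->T, ...; covered: B1=T, B1=F, B2=T, B3=T, B4=T, B5=T, B5=F, B6=T
#5 (p=3, v=2) -> B1->T, B2->T, B1->T, B2->T, B1->T, B2->T, B1->F, B3->T, B4->T, B5->T, B5->T, B5->T, B5->T, B5->T, ...; covered: B1=T, B1=F, B2=T, B3=T, B4=T, B5=T, B5=F, B6=T
#6 (p=0, v=-1) -> B1->T, B2->T, B1->T, B2->T, B1->F, B3->T, B4->T, B5->T, B5->T, B5->T, B5->T, B5->F, B6->F; covered: B1=T, B1=F, B2=T, B3=T, B4=T, B5=T, B5=F, B6=F
#7 (p=1, v=1) -> B1->T, B2->T, B1->T, B2->T, B1->F, B3->F, B5->T, B5->T, B5->T, B5->F, B6->T; covered: B1=T, B1=F, B2=T, B3=F, B5=T, B5=F, B6=T
union over the pool: B1=T, B1=F, B2=T, B2=F, B3=T, B3=F, B4=T, B5=T, B5=F, B6=T, B6=F
uncovered (1 of 12): B4=F

Answer: 1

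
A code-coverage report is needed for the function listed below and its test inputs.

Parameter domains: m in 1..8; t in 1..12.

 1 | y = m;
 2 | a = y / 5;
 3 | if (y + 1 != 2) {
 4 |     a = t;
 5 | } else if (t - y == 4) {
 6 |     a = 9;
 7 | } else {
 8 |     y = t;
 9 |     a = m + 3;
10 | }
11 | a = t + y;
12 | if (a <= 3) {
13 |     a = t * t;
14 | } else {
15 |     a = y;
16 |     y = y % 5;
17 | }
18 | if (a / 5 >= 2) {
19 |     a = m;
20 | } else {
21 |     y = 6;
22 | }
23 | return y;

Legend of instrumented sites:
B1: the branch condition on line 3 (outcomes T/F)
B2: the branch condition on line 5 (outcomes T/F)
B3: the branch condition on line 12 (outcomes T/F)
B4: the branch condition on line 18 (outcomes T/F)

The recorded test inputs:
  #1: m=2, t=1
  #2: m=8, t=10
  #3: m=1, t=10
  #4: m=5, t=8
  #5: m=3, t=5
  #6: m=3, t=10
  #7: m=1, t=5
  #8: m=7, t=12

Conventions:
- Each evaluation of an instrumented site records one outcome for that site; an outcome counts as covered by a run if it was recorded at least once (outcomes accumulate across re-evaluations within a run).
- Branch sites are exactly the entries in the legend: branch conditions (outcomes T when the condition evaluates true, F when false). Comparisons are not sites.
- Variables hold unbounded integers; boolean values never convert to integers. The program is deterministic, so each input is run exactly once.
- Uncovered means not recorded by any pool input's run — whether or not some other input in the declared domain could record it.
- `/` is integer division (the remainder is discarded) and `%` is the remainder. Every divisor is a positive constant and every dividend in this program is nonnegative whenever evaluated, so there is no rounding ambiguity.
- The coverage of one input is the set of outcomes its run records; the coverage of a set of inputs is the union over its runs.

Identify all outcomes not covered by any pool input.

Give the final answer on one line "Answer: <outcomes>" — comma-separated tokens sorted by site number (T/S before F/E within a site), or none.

input #1, m=2, t=1: events B1->T, B3->T, B4->F; outcomes B1=T, B3=T, B4=F
input #2, m=8, t=10: events B1->T, B3->F, B4->F; outcomes B1=T, B3=F, B4=F
input #3, m=1, t=10: events B1->F, B2->F, B3->F, B4->T; outcomes B1=F, B2=F, B3=F, B4=T
input #4, m=5, t=8: events B1->T, B3->F, B4->F; outcomes B1=T, B3=F, B4=F
input #5, m=3, t=5: events B1->T, B3->F, B4->F; outcomes B1=T, B3=F, B4=F
input #6, m=3, t=10: events B1->T, B3->F, B4->F; outcomes B1=T, B3=F, B4=F
input #7, m=1, t=5: events B1->F, B2->T, B3->F, B4->F; outcomes B1=F, B2=T, B3=F, B4=F
input #8, m=7, t=12: events B1->T, B3->F, B4->F; outcomes B1=T, B3=F, B4=F
union over the pool: B1=T, B1=F, B2=T, B2=F, B3=T, B3=F, B4=T, B4=F
uncovered (0 of 8): none

Answer: none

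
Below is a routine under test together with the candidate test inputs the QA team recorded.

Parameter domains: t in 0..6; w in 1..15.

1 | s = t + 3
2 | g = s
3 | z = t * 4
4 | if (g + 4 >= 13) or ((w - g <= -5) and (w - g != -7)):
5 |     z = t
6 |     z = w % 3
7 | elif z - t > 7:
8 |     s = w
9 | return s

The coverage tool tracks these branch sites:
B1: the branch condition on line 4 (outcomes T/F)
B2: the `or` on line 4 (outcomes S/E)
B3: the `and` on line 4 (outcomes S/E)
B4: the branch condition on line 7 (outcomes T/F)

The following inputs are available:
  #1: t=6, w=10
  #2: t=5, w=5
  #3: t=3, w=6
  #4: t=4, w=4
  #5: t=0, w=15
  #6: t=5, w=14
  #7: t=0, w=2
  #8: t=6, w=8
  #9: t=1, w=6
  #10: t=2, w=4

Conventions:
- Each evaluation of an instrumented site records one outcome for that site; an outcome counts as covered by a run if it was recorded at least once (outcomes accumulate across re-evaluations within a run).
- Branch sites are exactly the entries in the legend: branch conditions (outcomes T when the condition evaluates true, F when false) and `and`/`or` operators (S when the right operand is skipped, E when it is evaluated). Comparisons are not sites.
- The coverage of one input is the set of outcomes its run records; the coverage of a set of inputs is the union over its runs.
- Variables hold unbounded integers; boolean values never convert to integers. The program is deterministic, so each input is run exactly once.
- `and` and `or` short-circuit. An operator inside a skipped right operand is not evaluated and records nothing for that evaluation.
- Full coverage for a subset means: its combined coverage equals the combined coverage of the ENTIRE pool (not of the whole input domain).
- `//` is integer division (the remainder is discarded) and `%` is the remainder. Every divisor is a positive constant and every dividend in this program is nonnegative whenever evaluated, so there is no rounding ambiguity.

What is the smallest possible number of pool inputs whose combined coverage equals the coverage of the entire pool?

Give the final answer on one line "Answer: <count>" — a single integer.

#1 (t=6, w=10) -> B2->S, B1->T; covered: B1=T, B2=S
#2 (t=5, w=5) -> B2->E, B3->S, B1->F, B4->T; covered: B1=F, B2=E, B3=S, B4=T
#3 (t=3, w=6) -> B2->E, B3->S, B1->F, B4->T; covered: B1=F, B2=E, B3=S, B4=T
#4 (t=4, w=4) -> B2->E, B3->S, B1->F, B4->T; covered: B1=F, B2=E, B3=S, B4=T
#5 (t=0, w=15) -> B2->E, B3->S, B1->F, B4->F; covered: B1=F, B2=E, B3=S, B4=F
#6 (t=5, w=14) -> B2->E, B3->S, B1->F, B4->T; covered: B1=F, B2=E, B3=S, B4=T
#7 (t=0, w=2) -> B2->E, B3->S, B1->F, B4->F; covered: B1=F, B2=E, B3=S, B4=F
#8 (t=6, w=8) -> B2->S, B1->T; covered: B1=T, B2=S
#9 (t=1, w=6) -> B2->E, B3->S, B1->F, B4->F; covered: B1=F, B2=E, B3=S, B4=F
#10 (t=2, w=4) -> B2->E, B3->S, B1->F, B4->F; covered: B1=F, B2=E, B3=S, B4=F
union over all inputs: B1=T, B1=F, B2=S, B2=E, B3=S, B4=T, B4=F (7 outcomes)
checked all size-1 subsets: none covers 7 outcomes (max 4/7)
checked all size-2 subsets: none covers 7 outcomes (max 6/7)
at size 3, {1, 2, 5} reaches all 7 outcomes; every lexicographically earlier size-3 subset fails

Answer: 3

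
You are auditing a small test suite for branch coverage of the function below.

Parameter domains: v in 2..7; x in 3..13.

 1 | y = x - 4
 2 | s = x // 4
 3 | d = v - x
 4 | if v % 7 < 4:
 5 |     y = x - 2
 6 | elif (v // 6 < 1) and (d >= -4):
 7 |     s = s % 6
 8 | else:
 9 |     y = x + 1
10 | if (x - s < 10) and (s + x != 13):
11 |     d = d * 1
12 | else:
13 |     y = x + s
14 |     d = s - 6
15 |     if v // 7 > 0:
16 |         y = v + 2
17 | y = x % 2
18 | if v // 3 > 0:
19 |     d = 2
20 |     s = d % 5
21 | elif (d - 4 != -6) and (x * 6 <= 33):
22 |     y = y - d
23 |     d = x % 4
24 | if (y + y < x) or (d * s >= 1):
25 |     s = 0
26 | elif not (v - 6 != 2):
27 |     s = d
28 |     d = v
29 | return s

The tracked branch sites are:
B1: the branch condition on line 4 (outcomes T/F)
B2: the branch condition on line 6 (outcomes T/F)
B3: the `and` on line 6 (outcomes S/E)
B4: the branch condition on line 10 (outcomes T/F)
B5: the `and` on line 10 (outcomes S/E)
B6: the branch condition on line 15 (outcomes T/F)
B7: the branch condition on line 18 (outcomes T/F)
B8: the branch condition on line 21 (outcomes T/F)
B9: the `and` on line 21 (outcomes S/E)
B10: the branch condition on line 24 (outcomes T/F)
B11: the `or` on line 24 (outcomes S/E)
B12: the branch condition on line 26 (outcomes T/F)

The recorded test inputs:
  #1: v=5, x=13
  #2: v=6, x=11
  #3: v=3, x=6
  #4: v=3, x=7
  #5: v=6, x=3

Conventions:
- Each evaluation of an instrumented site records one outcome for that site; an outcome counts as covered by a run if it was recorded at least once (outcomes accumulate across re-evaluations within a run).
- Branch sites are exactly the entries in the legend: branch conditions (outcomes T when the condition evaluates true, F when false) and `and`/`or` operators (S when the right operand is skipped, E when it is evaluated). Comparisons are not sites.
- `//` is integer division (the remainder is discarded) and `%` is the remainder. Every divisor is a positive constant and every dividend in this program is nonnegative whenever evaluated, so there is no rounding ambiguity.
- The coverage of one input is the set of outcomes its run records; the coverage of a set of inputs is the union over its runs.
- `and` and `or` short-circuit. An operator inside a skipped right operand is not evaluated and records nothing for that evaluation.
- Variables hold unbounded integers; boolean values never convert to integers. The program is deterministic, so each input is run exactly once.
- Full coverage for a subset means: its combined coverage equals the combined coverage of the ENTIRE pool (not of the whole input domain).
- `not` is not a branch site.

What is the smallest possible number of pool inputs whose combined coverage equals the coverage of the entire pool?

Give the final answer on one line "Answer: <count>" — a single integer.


run #1 (v=5, x=13) records B1=F, B2=F, B3=E, B4=F, B5=S, B6=F, B7=T, B10=T, B11=S
run #2 (v=6, x=11) records B1=F, B2=F, B3=S, B4=F, B5=E, B6=F, B7=T, B10=T, B11=S
run #3 (v=3, x=6) records B1=T, B4=T, B5=E, B7=T, B10=T, B11=S
run #4 (v=3, x=7) records B1=T, B4=T, B5=E, B7=T, B10=T, B11=S
run #5 (v=6, x=3) records B1=F, B2=F, B3=S, B4=T, B5=E, B7=T, B10=T, B11=S
pool-wide coverage (13 outcomes): B1=T, B1=F, B2=F, B3=S, B3=E, B4=T, B4=F, B5=S, B5=E, B6=F, B7=T, B10=T, B11=S
checked all size-1 subsets: none covers 13 outcomes (max 9/13)
checked all size-2 subsets: none covers 13 outcomes (max 12/13)
the canonical winner is {1, 2, 3}: size 3, full 13-outcome coverage, earliest index list among size-3 covers
Answer: 3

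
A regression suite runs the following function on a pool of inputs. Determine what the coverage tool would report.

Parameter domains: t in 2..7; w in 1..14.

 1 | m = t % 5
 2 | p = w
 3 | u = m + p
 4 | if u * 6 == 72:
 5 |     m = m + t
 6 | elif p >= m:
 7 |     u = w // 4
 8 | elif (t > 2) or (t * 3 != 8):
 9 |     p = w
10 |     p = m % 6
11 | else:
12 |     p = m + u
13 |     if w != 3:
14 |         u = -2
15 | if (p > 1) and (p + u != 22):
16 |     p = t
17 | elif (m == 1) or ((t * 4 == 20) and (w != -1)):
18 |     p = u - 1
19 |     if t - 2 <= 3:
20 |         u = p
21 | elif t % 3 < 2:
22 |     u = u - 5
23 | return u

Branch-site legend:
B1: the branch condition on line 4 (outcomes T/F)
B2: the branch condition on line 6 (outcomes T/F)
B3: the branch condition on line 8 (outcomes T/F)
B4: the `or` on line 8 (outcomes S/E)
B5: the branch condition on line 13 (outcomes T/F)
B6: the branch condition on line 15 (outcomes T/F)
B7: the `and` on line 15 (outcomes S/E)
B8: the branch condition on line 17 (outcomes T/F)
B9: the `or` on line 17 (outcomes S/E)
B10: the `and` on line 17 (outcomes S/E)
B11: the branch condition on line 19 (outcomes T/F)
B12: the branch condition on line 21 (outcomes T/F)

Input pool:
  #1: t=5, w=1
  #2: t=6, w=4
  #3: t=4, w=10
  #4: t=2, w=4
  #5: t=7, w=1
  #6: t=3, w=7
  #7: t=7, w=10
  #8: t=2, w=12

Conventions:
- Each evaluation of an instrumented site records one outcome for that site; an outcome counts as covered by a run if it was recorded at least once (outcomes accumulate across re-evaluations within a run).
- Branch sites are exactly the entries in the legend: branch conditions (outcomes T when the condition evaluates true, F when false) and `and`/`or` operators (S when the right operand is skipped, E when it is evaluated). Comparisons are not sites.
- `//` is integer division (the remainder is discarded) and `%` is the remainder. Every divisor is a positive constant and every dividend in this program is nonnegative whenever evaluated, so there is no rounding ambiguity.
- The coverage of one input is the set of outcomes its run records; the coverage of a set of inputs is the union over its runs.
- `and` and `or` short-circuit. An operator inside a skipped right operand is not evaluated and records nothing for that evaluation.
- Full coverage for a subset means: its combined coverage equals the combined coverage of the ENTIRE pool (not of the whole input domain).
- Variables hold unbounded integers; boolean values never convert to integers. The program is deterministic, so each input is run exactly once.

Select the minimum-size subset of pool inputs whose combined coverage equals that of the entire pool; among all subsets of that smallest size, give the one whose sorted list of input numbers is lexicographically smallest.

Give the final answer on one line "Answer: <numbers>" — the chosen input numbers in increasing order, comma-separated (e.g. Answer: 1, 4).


run #1 (t=5, w=1) records B1=F, B2=T, B6=F, B7=S, B8=T, B9=E, B10=E, B11=T
run #2 (t=6, w=4) records B1=F, B2=T, B6=T, B7=E
run #3 (t=4, w=10) records B1=F, B2=T, B6=T, B7=E
run #4 (t=2, w=4) records B1=F, B2=T, B6=T, B7=E
run #5 (t=7, w=1) records B1=F, B2=F, B3=T, B4=S, B6=T, B7=E
run #6 (t=3, w=7) records B1=F, B2=T, B6=T, B7=E
run #7 (t=7, w=10) records B1=T, B6=F, B7=E, B8=F, B9=E, B10=S, B12=T
run #8 (t=2, w=12) records B1=F, B2=T, B6=T, B7=E
together the pool reaches 17 outcomes: B1=T, B1=F, B2=T, B2=F, B3=T, B4=S, B6=T, B6=F, B7=S, B7=E, B8=T, B8=F, B9=E, B10=S, B10=E, B11=T, B12=T
size 1 is not enough: best union over all size-1 subsets is 8/17
size 2 is not enough: best union over all size-2 subsets is 13/17
at size 3, {1, 5, 7} reaches all 17 outcomes; every lexicographically earlier size-3 subset fails
Answer: 1, 5, 7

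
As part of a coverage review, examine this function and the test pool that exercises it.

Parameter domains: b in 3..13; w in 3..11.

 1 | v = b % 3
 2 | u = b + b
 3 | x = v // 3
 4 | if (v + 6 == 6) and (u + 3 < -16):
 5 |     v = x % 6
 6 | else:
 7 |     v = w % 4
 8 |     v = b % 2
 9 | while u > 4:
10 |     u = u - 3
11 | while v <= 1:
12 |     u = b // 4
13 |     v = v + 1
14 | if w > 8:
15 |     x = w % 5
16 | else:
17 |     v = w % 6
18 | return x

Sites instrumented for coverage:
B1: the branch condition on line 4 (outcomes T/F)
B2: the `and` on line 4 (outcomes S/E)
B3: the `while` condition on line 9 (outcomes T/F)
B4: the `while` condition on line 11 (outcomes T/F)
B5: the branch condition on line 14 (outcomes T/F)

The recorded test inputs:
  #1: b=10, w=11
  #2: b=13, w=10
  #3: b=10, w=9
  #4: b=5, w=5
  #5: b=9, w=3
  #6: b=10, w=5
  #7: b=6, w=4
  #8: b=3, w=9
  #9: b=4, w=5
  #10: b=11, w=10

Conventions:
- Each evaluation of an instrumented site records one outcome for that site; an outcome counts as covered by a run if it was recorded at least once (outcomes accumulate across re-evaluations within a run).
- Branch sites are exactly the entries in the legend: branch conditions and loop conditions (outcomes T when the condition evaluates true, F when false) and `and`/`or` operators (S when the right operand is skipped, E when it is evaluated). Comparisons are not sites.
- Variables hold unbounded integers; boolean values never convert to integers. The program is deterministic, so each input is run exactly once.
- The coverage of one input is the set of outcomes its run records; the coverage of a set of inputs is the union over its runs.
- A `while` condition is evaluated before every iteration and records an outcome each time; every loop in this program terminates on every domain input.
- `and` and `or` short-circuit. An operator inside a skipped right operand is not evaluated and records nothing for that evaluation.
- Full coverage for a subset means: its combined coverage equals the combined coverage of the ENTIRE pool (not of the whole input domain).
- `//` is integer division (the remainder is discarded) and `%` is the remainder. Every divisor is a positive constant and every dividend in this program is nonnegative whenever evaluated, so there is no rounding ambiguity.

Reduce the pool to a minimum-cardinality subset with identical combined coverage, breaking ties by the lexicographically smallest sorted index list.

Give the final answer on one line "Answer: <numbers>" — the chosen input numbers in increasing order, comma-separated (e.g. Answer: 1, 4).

input #1, b=10, w=11: events B2->S, B1->F, B3->T, B3->T, B3->T, B3->T, B3->T, B3->T, B3->F, B4->T, B4->T, B4->F, B5->T; outcomes B1=F, B2=S, B3=T, B3=F, B4=T, B4=F, B5=T
input #2, b=13, w=10: events B2->S, B1->F, B3->T, B3->T, B3->T, B3->T, B3->T, B3->T, B3->T, B3->T, B3->F, B4->T, B4->F, B5->T; outcomes B1=F, B2=S, B3=T, B3=F, B4=T, B4=F, B5=T
input #3, b=10, w=9: events B2->S, B1->F, B3->T, B3->T, B3->T, B3->T, B3->T, B3->T, B3->F, B4->T, B4->T, B4->F, B5->T; outcomes B1=F, B2=S, B3=T, B3=F, B4=T, B4=F, B5=T
input #4, b=5, w=5: events B2->S, B1->F, B3->T, B3->T, B3->F, B4->T, B4->F, B5->F; outcomes B1=F, B2=S, B3=T, B3=F, B4=T, B4=F, B5=F
input #5, b=9, w=3: events B2->E, B1->F, B3->T, B3->T, B3->T, B3->T, B3->T, B3->F, B4->T, B4->F, B5->F; outcomes B1=F, B2=E, B3=T, B3=F, B4=T, B4=F, B5=F
input #6, b=10, w=5: events B2->S, B1->F, B3->T, B3->T, B3->T, B3->T, B3->T, B3->T, B3->F, B4->T, B4->T, B4->F, B5->F; outcomes B1=F, B2=S, B3=T, B3=F, B4=T, B4=F, B5=F
input #7, b=6, w=4: events B2->E, B1->F, B3->T, B3->T, B3->T, B3->F, B4->T, B4->T, B4->F, B5->F; outcomes B1=F, B2=E, B3=T, B3=F, B4=T, B4=F, B5=F
input #8, b=3, w=9: events B2->E, B1->F, B3->T, B3->F, B4->T, B4->F, B5->T; outcomes B1=F, B2=E, B3=T, B3=F, B4=T, B4=F, B5=T
input #9, b=4, w=5: events B2->S, B1->F, B3->T, B3->T, B3->F, B4->T, B4->T, B4->F, B5->F; outcomes B1=F, B2=S, B3=T, B3=F, B4=T, B4=F, B5=F
input #10, b=11, w=10: events B2->S, B1->F, B3->T, B3->T, B3->T, B3->T, B3->T, B3->T, B3->F, B4->T, B4->F, B5->T; outcomes B1=F, B2=S, B3=T, B3=F, B4=T, B4=F, B5=T
the full pool covers 9 outcomes: B1=F, B2=S, B2=E, B3=T, B3=F, B4=T, B4=F, B5=T, B5=F
no size-1 subset reaches all 9 outcomes (best union: 7/9)
the canonical winner is {1, 5}: size 2, full 9-outcome coverage, earliest index list among size-2 covers

Answer: 1, 5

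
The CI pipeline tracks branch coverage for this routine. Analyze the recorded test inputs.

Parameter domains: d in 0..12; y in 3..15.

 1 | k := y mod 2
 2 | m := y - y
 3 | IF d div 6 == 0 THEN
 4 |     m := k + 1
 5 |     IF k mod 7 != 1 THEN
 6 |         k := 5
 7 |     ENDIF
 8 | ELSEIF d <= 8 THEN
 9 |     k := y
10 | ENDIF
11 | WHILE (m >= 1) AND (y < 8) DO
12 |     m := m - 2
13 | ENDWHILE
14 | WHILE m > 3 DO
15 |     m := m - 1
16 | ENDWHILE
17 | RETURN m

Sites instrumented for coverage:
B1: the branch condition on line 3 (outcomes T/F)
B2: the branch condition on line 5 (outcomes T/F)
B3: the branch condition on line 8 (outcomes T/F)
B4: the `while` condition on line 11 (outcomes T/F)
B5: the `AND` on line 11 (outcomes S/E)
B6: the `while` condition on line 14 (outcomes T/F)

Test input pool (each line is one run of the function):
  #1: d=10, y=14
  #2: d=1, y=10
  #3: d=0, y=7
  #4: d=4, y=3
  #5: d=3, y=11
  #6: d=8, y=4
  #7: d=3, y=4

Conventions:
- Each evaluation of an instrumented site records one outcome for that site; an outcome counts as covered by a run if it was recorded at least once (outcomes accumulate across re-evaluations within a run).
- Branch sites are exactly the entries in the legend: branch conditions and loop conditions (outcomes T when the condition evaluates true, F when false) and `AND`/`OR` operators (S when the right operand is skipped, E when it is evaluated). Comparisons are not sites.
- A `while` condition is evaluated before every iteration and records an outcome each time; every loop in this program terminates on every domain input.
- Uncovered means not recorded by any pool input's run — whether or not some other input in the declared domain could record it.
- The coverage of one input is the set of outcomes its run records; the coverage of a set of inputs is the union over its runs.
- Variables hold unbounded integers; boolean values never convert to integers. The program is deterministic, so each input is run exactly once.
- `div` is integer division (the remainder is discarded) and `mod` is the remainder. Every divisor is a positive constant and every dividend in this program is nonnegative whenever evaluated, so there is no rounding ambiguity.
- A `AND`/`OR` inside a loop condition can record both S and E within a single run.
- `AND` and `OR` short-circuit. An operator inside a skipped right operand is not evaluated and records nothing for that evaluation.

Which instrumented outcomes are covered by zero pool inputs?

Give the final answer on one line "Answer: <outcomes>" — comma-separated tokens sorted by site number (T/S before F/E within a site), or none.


input #1, d=10, y=14: events B1->F, B3->F, B5->S, B4->F, B6->F; outcomes B1=F, B3=F, B4=F, B5=S, B6=F
input #2, d=1, y=10: events B1->T, B2->T, B5->E, B4->F, B6->F; outcomes B1=T, B2=T, B4=F, B5=E, B6=F
input #3, d=0, y=7: events B1->T, B2->F, B5->E, B4->T, B5->S, B4->F, B6->F; outcomes B1=T, B2=F, B4=T, B4=F, B5=S, B5=E, B6=F
input #4, d=4, y=3: events B1->T, B2->F, B5->E, B4->T, B5->S, B4->F, B6->F; outcomes B1=T, B2=F, B4=T, B4=F, B5=S, B5=E, B6=F
input #5, d=3, y=11: events B1->T, B2->F, B5->E, B4->F, B6->F; outcomes B1=T, B2=F, B4=F, B5=E, B6=F
input #6, d=8, y=4: events B1->F, B3->T, B5->S, B4->F, B6->F; outcomes B1=F, B3=T, B4=F, B5=S, B6=F
input #7, d=3, y=4: events B1->T, B2->T, B5->E, B4->T, B5->S, B4->F, B6->F; outcomes B1=T, B2=T, B4=T, B4=F, B5=S, B5=E, B6=F
union over the pool: B1=T, B1=F, B2=T, B2=F, B3=T, B3=F, B4=T, B4=F, B5=S, B5=E, B6=F
uncovered (1 of 12): B6=T
Answer: B6=T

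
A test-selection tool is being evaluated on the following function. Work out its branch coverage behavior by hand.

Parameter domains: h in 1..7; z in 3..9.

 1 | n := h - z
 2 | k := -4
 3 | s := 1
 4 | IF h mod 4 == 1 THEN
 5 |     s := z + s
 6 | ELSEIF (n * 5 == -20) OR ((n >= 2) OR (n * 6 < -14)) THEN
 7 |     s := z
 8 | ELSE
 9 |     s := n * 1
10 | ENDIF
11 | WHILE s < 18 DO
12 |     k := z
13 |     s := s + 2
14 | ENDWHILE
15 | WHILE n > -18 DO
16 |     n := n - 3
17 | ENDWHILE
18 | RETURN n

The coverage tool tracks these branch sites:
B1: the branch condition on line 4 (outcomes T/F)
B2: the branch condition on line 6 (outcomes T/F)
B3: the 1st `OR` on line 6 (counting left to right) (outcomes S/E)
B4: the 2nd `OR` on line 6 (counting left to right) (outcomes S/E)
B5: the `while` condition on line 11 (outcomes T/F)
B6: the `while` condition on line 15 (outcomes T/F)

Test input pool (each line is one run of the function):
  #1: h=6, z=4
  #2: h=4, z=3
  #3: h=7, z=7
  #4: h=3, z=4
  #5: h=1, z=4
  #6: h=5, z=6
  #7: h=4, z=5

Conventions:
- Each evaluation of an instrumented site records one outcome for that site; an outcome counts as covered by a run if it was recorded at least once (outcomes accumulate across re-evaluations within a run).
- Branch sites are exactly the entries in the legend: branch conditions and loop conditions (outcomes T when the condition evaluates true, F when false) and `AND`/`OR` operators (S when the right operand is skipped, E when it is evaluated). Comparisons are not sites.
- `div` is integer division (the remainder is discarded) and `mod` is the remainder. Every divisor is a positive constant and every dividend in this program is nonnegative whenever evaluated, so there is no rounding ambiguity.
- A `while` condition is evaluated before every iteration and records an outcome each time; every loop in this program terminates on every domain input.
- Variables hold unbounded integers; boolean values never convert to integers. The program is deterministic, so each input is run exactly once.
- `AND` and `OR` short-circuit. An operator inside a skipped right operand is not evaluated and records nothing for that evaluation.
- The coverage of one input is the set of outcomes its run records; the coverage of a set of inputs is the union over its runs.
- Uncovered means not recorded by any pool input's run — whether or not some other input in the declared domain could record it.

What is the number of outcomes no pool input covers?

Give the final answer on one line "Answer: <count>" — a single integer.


run #1 (h=6, z=4) runs B1->F, B3->E, B4->S, B2->T, B5->T, B5->T, B5->T, B5->T, B5->T, B5->T, B5->T, B5->F, B6->T, B6->T, ...; records B1=F, B2=T, B3=E, B4=S, B5=T, B5=F, B6=T, B6=F
run #2 (h=4, z=3) runs B1->F, B3->E, B4->E, B2->F, B5->T, B5->T, B5->T, B5->T, B5->T, B5->T, B5->T, B5->T, B5->T, B5->F, ...; records B1=F, B2=F, B3=E, B4=E, B5=T, B5=F, B6=T, B6=F
run #3 (h=7, z=7) runs B1->F, B3->E, B4->E, B2->F, B5->T, B5->T, B5->T, B5->T, B5->T, B5->T, B5->T, B5->T, B5->T, B5->F, ...; records B1=F, B2=F, B3=E, B4=E, B5=T, B5=F, B6=T, B6=F
run #4 (h=3, z=4) runs B1->F, B3->E, B4->E, B2->F, B5->T, B5->T, B5->T, B5->T, B5->T, B5->T, B5->T, B5->T, B5->T, B5->T, ...; records B1=F, B2=F, B3=E, B4=E, B5=T, B5=F, B6=T, B6=F
run #5 (h=1, z=4) runs B1->T, B5->T, B5->T, B5->T, B5->T, B5->T, B5->T, B5->T, B5->F, B6->T, B6->T, B6->T, B6->T, B6->T, ...; records B1=T, B5=T, B5=F, B6=T, B6=F
run #6 (h=5, z=6) runs B1->T, B5->T, B5->T, B5->T, B5->T, B5->T, B5->T, B5->F, B6->T, B6->T, B6->T, B6->T, B6->T, B6->T, ...; records B1=T, B5=T, B5=F, B6=T, B6=F
run #7 (h=4, z=5) runs B1->F, B3->E, B4->E, B2->F, B5->T, B5->T, B5->T, B5->T, B5->T, B5->T, B5->T, B5->T, B5->T, B5->T, ...; records B1=F, B2=F, B3=E, B4=E, B5=T, B5=F, B6=T, B6=F
union over the pool: B1=T, B1=F, B2=T, B2=F, B3=E, B4=S, B4=E, B5=T, B5=F, B6=T, B6=F
uncovered (1 of 12): B3=S
Answer: 1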